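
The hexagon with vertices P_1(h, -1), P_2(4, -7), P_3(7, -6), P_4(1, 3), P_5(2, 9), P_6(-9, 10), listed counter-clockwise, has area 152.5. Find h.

Write out the shoelace sum; only the two edges meeting at P_1 involve h:
2·Area = [((-9)·(-1) − h·10) + (h·(-7) − 4·(-1))] + 156
       = -17·h + 169 = 305
⇒ h = -8.

-8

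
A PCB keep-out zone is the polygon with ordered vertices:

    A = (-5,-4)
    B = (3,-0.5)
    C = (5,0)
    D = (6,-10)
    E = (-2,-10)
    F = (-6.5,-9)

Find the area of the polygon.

89.5

Apply the shoelace (surveyor's) formula: 2A = Σ (x_i·y_{i+1} − x_{i+1}·y_i), indices taken mod 6.
Σ = (14.5) + (2.5) + (-50) + (-80) + (-47) + (-19) = -179
Area = |Σ|/2 = 89.5.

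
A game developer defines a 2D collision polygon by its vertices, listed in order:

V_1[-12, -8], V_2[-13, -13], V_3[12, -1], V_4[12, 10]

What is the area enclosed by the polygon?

Apply Gauss's area formula: 2A = Σ (x_i·y_{i+1} − x_{i+1}·y_i), indices taken mod 4.
Σ = (52) + (169) + (132) + (24) = 377
Area = |Σ|/2 = 188.5.

188.5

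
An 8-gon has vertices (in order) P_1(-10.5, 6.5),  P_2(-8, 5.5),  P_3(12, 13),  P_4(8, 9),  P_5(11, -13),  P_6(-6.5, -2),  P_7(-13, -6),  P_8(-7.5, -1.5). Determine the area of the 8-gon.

279.125

Apply Gauss's area formula: 2A = Σ (x_i·y_{i+1} − x_{i+1}·y_i), indices taken mod 8.
Σ = (-5.75) + (-170) + (4) + (-203) + (-106.5) + (13) + (-25.5) + (-64.5) = -558.25
Area = |Σ|/2 = 279.125.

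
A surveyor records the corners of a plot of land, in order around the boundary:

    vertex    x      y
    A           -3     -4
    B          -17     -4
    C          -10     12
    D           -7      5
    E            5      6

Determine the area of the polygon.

A→B: (-3)(-4) − (-17)(-4) = -56
B→C: (-17)(12) − (-10)(-4) = -244
C→D: (-10)(5) − (-7)(12) = 34
D→E: (-7)(6) − (5)(5) = -67
E→A: (5)(-4) − (-3)(6) = -2
Σ = -335
Area = |Σ|/2 = 167.5.

167.5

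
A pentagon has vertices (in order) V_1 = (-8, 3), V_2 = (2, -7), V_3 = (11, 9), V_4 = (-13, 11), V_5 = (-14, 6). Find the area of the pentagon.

Apply the surveyor's formula: 2A = Σ (x_i·y_{i+1} − x_{i+1}·y_i), indices taken mod 5.
V_1→V_2: (-8)(-7) − (2)(3) = 50
V_2→V_3: (2)(9) − (11)(-7) = 95
V_3→V_4: (11)(11) − (-13)(9) = 238
V_4→V_5: (-13)(6) − (-14)(11) = 76
V_5→V_1: (-14)(3) − (-8)(6) = 6
Σ = 465
Area = |Σ|/2 = 232.5.

232.5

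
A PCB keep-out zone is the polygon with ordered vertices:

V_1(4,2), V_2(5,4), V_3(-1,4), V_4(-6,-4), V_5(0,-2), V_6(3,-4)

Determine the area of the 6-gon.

V_1→V_2: (4)(4) − (5)(2) = 6
V_2→V_3: (5)(4) − (-1)(4) = 24
V_3→V_4: (-1)(-4) − (-6)(4) = 28
V_4→V_5: (-6)(-2) − (0)(-4) = 12
V_5→V_6: (0)(-4) − (3)(-2) = 6
V_6→V_1: (3)(2) − (4)(-4) = 22
Σ = 98
Area = |Σ|/2 = 49.

49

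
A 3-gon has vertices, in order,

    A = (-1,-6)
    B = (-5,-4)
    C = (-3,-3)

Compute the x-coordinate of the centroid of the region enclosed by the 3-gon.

-3

Apply the shoelace formula. First the cross-terms c_i = x_i·y_{i+1} − x_{i+1}·y_i:
  -26, 3, 15  ⇒  2A = -8, A = -4.
Then Σ (x_i + x_{i+1})·c_i = 72, so x̄ = 72 / (6·(-4)) = -3.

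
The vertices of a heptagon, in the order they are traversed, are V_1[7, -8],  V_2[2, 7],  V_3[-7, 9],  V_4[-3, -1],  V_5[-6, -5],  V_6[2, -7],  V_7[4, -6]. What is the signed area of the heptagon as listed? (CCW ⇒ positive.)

Apply the surveyor's formula: 2A = Σ (x_i·y_{i+1} − x_{i+1}·y_i), indices taken mod 7.
V_1→V_2: (7)(7) − (2)(-8) = 65
V_2→V_3: (2)(9) − (-7)(7) = 67
V_3→V_4: (-7)(-1) − (-3)(9) = 34
V_4→V_5: (-3)(-5) − (-6)(-1) = 9
V_5→V_6: (-6)(-7) − (2)(-5) = 52
V_6→V_7: (2)(-6) − (4)(-7) = 16
V_7→V_1: (4)(-8) − (7)(-6) = 10
Σ = 253
Signed area = Σ/2 = 126.5 (positive ⇒ counter-clockwise traversal).

126.5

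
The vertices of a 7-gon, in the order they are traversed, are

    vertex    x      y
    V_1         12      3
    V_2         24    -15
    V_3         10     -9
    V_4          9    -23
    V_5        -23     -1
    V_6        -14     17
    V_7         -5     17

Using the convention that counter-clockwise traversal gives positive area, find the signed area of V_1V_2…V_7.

-891

Apply the surveyor's formula: 2A = Σ (x_i·y_{i+1} − x_{i+1}·y_i), indices taken mod 7.
V_1→V_2: (12)(-15) − (24)(3) = -252
V_2→V_3: (24)(-9) − (10)(-15) = -66
V_3→V_4: (10)(-23) − (9)(-9) = -149
V_4→V_5: (9)(-1) − (-23)(-23) = -538
V_5→V_6: (-23)(17) − (-14)(-1) = -405
V_6→V_7: (-14)(17) − (-5)(17) = -153
V_7→V_1: (-5)(3) − (12)(17) = -219
Σ = -1782
Signed area = Σ/2 = -891 (negative ⇒ clockwise traversal).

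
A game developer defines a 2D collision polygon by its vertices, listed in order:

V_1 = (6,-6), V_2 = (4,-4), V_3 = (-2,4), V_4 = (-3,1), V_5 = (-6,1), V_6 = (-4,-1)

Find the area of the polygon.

30.5

Apply Gauss's area formula: 2A = Σ (x_i·y_{i+1} − x_{i+1}·y_i), indices taken mod 6.
V_1→V_2: (6)(-4) − (4)(-6) = 0
V_2→V_3: (4)(4) − (-2)(-4) = 8
V_3→V_4: (-2)(1) − (-3)(4) = 10
V_4→V_5: (-3)(1) − (-6)(1) = 3
V_5→V_6: (-6)(-1) − (-4)(1) = 10
V_6→V_1: (-4)(-6) − (6)(-1) = 30
Σ = 61
Area = |Σ|/2 = 30.5.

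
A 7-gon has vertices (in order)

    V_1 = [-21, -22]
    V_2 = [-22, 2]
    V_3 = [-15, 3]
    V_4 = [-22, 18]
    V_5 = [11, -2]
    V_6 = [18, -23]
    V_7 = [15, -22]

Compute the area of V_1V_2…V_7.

Apply the shoelace formula: 2A = Σ (x_i·y_{i+1} − x_{i+1}·y_i), indices taken mod 7.
V_1→V_2: (-21)(2) − (-22)(-22) = -526
V_2→V_3: (-22)(3) − (-15)(2) = -36
V_3→V_4: (-15)(18) − (-22)(3) = -204
V_4→V_5: (-22)(-2) − (11)(18) = -154
V_5→V_6: (11)(-23) − (18)(-2) = -217
V_6→V_7: (18)(-22) − (15)(-23) = -51
V_7→V_1: (15)(-22) − (-21)(-22) = -792
Σ = -1980
Area = |Σ|/2 = 990.

990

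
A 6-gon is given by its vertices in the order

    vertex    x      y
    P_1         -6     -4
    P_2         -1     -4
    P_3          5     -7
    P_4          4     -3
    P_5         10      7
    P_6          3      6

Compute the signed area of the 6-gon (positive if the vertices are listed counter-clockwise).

Σ = (20) + (27) + (13) + (58) + (39) + (24) = 181
Signed area = Σ/2 = 90.5 (positive ⇒ counter-clockwise traversal).

90.5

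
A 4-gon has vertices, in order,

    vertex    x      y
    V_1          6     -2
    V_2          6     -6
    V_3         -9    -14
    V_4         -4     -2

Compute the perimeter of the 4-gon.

|V_1V_2| = √((0)² + (-4)²) = √16 = 4
|V_2V_3| = √((-15)² + (-8)²) = √289 = 17
|V_3V_4| = √((5)² + (12)²) = √169 = 13
|V_4V_1| = √((10)² + (0)²) = √100 = 10
Perimeter = 4 + 17 + 13 + 10 = 44.

44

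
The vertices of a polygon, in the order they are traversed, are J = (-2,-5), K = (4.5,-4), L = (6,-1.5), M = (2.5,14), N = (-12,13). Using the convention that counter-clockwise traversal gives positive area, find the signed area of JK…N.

Apply the shoelace formula: 2A = Σ (x_i·y_{i+1} − x_{i+1}·y_i), indices taken mod 5.
Σ = (30.5) + (17.25) + (87.75) + (200.5) + (86) = 422
Signed area = Σ/2 = 211 (positive ⇒ counter-clockwise traversal).

211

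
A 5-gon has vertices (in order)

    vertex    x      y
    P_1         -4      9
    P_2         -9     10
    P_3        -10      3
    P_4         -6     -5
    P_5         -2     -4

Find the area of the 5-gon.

Σ = (41) + (73) + (68) + (14) + (-34) = 162
Area = |Σ|/2 = 81.

81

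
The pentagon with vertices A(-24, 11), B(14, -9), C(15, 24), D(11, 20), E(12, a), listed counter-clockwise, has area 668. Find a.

The doubled signed area Σ (x_i y_{i+1} − x_{i+1} y_i) is linear in a.
With a=0 it equals 461; the coefficient of a is 35 (from the two edges through E).
So 35·a + 461 = 2·668 = 1336 ⇒ a = 25.

25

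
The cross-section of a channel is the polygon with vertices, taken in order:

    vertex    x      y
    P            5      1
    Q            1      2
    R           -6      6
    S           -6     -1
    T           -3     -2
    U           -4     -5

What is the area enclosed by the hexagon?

Σ = (9) + (18) + (42) + (9) + (7) + (21) = 106
Area = |Σ|/2 = 53.

53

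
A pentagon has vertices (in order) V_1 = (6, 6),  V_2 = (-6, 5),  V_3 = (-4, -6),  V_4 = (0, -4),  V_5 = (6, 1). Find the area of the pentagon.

96

Apply the surveyor's formula: 2A = Σ (x_i·y_{i+1} − x_{i+1}·y_i), indices taken mod 5.
Σ = (66) + (56) + (16) + (24) + (30) = 192
Area = |Σ|/2 = 96.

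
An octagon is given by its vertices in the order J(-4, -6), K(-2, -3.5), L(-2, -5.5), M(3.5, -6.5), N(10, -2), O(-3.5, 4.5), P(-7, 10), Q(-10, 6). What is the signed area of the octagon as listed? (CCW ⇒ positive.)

Apply the shoelace (surveyor's) formula: 2A = Σ (x_i·y_{i+1} − x_{i+1}·y_i), indices taken mod 8.
Cross-terms: 2, 4, 32.25, 58, 38, -3.5, 58, 84  ⇒  Σ = 272.75
Signed area = Σ/2 = 136.375 (positive ⇒ counter-clockwise traversal).

136.375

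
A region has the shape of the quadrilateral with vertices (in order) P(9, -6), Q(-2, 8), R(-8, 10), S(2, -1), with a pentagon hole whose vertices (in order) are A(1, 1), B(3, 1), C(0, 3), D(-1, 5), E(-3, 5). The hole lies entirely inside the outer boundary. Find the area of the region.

38.5

Outer boundary:
Apply Gauss's area formula: 2A = Σ (x_i·y_{i+1} − x_{i+1}·y_i), indices taken mod 4.
P→Q: (9)(8) − (-2)(-6) = 60
Q→R: (-2)(10) − (-8)(8) = 44
R→S: (-8)(-1) − (2)(10) = -12
S→P: (2)(-6) − (9)(-1) = -3
Σ = 89
Area = |Σ|/2 = 44.5.
Hole:
Apply the shoelace formula: 2A = Σ (x_i·y_{i+1} − x_{i+1}·y_i), indices taken mod 5.
Σ = (-2) + (9) + (3) + (10) + (-8) = 12
Area = |Σ|/2 = 6.
Net area = 44.5 − 6 = 38.5.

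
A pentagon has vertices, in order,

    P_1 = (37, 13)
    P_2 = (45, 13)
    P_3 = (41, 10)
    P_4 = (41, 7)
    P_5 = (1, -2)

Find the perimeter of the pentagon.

|P_1P_2| = √((8)² + (0)²) = √64 = 8
|P_2P_3| = √((-4)² + (-3)²) = √25 = 5
|P_3P_4| = √((0)² + (-3)²) = √9 = 3
|P_4P_5| = √((-40)² + (-9)²) = √1681 = 41
|P_5P_1| = √((36)² + (15)²) = √1521 = 39
Perimeter = 8 + 5 + 3 + 41 + 39 = 96.

96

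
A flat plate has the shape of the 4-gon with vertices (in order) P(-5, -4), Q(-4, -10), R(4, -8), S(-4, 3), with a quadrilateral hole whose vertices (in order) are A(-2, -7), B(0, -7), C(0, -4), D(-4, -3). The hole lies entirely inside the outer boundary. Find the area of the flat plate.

48.5

Outer boundary:
Cross-terms: 34, 72, -20, 31  ⇒  Σ = 117
Area = |Σ|/2 = 58.5.
Hole:
Apply the shoelace formula: 2A = Σ (x_i·y_{i+1} − x_{i+1}·y_i), indices taken mod 4.
Σ = (14) + (0) + (-16) + (22) = 20
Area = |Σ|/2 = 10.
Net area = 58.5 − 10 = 48.5.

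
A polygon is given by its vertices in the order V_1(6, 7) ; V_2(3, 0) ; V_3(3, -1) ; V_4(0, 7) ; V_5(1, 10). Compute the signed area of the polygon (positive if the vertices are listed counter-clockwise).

Σ = (-21) + (-3) + (21) + (-7) + (-53) = -63
Signed area = Σ/2 = -31.5 (negative ⇒ clockwise traversal).

-31.5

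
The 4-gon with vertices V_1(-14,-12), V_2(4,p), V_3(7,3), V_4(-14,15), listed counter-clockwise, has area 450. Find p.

-15

Write out the shoelace sum; only the two edges meeting at V_2 involve p:
2·Area = [((-14)·p − 4·(-12)) + (4·3 − 7·p)] + 525
       = -21·p + 585 = 900
⇒ p = -15.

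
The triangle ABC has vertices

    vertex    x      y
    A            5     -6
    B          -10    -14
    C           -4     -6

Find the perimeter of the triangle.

|AB| = √((-15)² + (-8)²) = √289 = 17
|BC| = √((6)² + (8)²) = √100 = 10
|CA| = √((9)² + (0)²) = √81 = 9
Perimeter = 17 + 10 + 9 = 36.

36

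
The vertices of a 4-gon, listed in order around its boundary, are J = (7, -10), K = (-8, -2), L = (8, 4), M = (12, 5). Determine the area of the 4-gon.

Apply the shoelace formula: 2A = Σ (x_i·y_{i+1} − x_{i+1}·y_i), indices taken mod 4.
Cross-terms: -94, -16, -8, -155  ⇒  Σ = -273
Area = |Σ|/2 = 136.5.

136.5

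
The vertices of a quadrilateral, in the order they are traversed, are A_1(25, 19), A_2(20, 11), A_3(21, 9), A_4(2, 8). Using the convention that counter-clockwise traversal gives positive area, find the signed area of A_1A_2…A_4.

-84

Σ = (-105) + (-51) + (150) + (-162) = -168
Signed area = Σ/2 = -84 (negative ⇒ clockwise traversal).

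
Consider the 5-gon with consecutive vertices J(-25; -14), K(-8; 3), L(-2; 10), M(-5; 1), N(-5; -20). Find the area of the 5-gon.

269

Apply the surveyor's formula: 2A = Σ (x_i·y_{i+1} − x_{i+1}·y_i), indices taken mod 5.
Cross-terms: -187, -74, 48, 105, -430  ⇒  Σ = -538
Area = |Σ|/2 = 269.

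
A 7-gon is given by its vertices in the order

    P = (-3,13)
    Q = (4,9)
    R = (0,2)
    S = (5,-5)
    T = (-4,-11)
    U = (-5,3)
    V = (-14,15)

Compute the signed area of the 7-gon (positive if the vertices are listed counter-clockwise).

Apply the shoelace formula: 2A = Σ (x_i·y_{i+1} − x_{i+1}·y_i), indices taken mod 7.
Σ = (-79) + (8) + (-10) + (-75) + (-67) + (-33) + (-137) = -393
Signed area = Σ/2 = -196.5 (negative ⇒ clockwise traversal).

-196.5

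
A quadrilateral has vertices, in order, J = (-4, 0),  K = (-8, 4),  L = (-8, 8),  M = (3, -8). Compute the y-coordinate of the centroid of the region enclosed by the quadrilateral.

Apply the shoelace formula. First the cross-terms c_i = x_i·y_{i+1} − x_{i+1}·y_i:
  -16, -32, 40, -32  ⇒  2A = -40, A = -20.
Then Σ (y_i + y_{i+1})·c_i = -192, so ȳ = -192 / (6·(-20)) = 1.6.

1.6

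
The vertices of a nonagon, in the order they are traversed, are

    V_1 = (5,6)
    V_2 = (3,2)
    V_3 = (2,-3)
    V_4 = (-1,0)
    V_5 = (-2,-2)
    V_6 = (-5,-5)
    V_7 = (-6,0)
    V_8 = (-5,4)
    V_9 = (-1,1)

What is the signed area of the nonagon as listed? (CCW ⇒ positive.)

Apply the shoelace (surveyor's) formula: 2A = Σ (x_i·y_{i+1} − x_{i+1}·y_i), indices taken mod 9.
Cross-terms: -8, -13, -3, 2, 0, -30, -24, -1, -11  ⇒  Σ = -88
Signed area = Σ/2 = -44 (negative ⇒ clockwise traversal).

-44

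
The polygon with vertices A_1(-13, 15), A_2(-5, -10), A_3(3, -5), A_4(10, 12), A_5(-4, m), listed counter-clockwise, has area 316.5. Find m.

13

Write out the shoelace sum; only the two edges meeting at A_5 involve m:
2·Area = [(10·m − (-4)·12) + ((-4)·15 − (-13)·m)] + 346
       = 23·m + 334 = 633
⇒ m = 13.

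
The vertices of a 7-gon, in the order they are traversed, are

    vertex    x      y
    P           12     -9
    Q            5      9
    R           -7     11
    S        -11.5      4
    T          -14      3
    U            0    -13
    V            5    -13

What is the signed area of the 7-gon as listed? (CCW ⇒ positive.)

Apply the surveyor's formula: 2A = Σ (x_i·y_{i+1} − x_{i+1}·y_i), indices taken mod 7.
Σ = (153) + (118) + (98.5) + (21.5) + (182) + (65) + (111) = 749
Signed area = Σ/2 = 374.5 (positive ⇒ counter-clockwise traversal).

374.5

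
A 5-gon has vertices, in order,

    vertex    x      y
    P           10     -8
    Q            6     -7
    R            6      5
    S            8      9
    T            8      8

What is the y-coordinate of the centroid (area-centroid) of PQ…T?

Apply Gauss's area formula. First the cross-terms c_i = x_i·y_{i+1} − x_{i+1}·y_i:
  -22, 72, 14, -8, -144  ⇒  2A = -88, A = -44.
Then Σ (y_i + y_{i+1})·c_i = 246, so ȳ = 246 / (6·(-44)) = -41/44.

-41/44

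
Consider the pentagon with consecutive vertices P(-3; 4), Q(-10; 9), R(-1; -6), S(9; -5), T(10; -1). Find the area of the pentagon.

109.5

Apply the shoelace formula: 2A = Σ (x_i·y_{i+1} − x_{i+1}·y_i), indices taken mod 5.
Cross-terms: 13, 69, 59, 41, 37  ⇒  Σ = 219
Area = |Σ|/2 = 109.5.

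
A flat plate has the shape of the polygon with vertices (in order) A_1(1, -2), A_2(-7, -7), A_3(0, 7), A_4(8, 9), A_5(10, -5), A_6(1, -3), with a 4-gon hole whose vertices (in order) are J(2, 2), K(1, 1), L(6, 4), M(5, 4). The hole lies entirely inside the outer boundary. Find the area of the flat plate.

Outer boundary:
Apply the surveyor's formula: 2A = Σ (x_i·y_{i+1} − x_{i+1}·y_i), indices taken mod 6.
Σ = (-21) + (-49) + (-56) + (-130) + (-25) + (1) = -280
Area = |Σ|/2 = 140.
Hole:
Σ = (0) + (-2) + (4) + (2) = 4
Area = |Σ|/2 = 2.
Net area = 140 − 2 = 138.

138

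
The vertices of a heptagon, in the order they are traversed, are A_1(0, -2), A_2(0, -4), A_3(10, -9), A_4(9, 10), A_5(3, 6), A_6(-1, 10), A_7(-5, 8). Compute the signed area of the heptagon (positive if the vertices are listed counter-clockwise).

166.5

Apply the shoelace formula: 2A = Σ (x_i·y_{i+1} − x_{i+1}·y_i), indices taken mod 7.
Cross-terms: 0, 40, 181, 24, 36, 42, 10  ⇒  Σ = 333
Signed area = Σ/2 = 166.5 (positive ⇒ counter-clockwise traversal).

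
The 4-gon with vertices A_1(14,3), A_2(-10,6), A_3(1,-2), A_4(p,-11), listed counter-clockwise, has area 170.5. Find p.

Write out the shoelace sum; only the two edges meeting at A_4 involve p:
2·Area = [(1·(-11) − p·(-2)) + (p·3 − 14·(-11))] + 128
       = 5·p + 271 = 341
⇒ p = 14.

14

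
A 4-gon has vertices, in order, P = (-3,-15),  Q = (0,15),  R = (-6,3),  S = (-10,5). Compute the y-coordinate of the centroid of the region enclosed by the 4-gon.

-1/21

Apply the shoelace (surveyor's) formula. First the cross-terms c_i = x_i·y_{i+1} − x_{i+1}·y_i:
  -45, 90, 0, 165  ⇒  2A = 210, A = 105.
Then Σ (y_i + y_{i+1})·c_i = -30, so ȳ = -30 / (6·105) = -1/21.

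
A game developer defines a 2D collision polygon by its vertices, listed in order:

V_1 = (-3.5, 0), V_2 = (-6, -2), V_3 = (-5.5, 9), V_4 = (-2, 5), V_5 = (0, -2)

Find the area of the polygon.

35.25

Σ = (7) + (-65) + (-9.5) + (4) + (-7) = -70.5
Area = |Σ|/2 = 35.25.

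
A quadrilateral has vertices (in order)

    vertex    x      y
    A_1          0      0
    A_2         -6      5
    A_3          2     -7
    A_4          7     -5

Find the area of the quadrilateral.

Apply the surveyor's formula: 2A = Σ (x_i·y_{i+1} − x_{i+1}·y_i), indices taken mod 4.
Σ = (0) + (32) + (39) + (0) = 71
Area = |Σ|/2 = 35.5.

35.5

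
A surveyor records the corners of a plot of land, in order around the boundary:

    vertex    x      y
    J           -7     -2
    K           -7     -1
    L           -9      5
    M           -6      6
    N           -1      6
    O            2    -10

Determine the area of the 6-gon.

90.5

Σ = (-7) + (-44) + (-24) + (-30) + (-2) + (-74) = -181
Area = |Σ|/2 = 90.5.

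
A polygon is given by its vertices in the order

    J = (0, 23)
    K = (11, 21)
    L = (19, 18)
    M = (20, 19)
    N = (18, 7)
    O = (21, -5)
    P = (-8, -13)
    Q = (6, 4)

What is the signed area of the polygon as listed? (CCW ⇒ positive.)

Cross-terms: -253, -201, 1, -202, -237, -313, 46, 138  ⇒  Σ = -1021
Signed area = Σ/2 = -510.5 (negative ⇒ clockwise traversal).

-510.5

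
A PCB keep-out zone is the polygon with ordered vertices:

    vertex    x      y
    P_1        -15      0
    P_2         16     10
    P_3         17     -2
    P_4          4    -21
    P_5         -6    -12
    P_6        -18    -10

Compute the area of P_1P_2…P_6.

Σ = (-150) + (-202) + (-349) + (-174) + (-156) + (-150) = -1181
Area = |Σ|/2 = 590.5.

590.5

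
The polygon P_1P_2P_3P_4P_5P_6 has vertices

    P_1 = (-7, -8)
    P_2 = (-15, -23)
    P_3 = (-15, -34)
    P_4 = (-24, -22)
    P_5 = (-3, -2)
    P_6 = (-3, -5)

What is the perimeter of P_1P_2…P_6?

|P_1P_2| = √((-8)² + (-15)²) = √289 = 17
|P_2P_3| = √((0)² + (-11)²) = √121 = 11
|P_3P_4| = √((-9)² + (12)²) = √225 = 15
|P_4P_5| = √((21)² + (20)²) = √841 = 29
|P_5P_6| = √((0)² + (-3)²) = √9 = 3
|P_6P_1| = √((-4)² + (-3)²) = √25 = 5
Perimeter = 17 + 11 + 15 + 29 + 3 + 5 = 80.

80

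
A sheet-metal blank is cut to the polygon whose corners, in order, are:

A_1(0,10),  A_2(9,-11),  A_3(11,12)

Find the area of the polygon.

Cross-terms: -90, 229, 110  ⇒  Σ = 249
Area = |Σ|/2 = 124.5.

124.5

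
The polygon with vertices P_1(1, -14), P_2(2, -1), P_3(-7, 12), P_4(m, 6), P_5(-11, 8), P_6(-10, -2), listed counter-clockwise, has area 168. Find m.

Write out the shoelace sum; only the two edges meeting at P_4 involve m:
2·Area = [((-7)·6 − m·12) + (m·8 − (-11)·6)] + 288
       = -4·m + 312 = 336
⇒ m = -6.

-6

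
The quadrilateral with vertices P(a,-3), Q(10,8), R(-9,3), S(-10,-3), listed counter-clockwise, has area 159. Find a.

The doubled signed area Σ (x_i y_{i+1} − x_{i+1} y_i) is linear in a.
With a=0 it equals 219; the coefficient of a is 11 (from the two edges through P).
So 11·a + 219 = 2·159 = 318 ⇒ a = 9.

9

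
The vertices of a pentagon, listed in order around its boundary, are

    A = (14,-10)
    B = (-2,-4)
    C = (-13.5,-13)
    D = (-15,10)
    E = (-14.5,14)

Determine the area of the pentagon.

275

Cross-terms: -76, -28, -330, -65, -51  ⇒  Σ = -550
Area = |Σ|/2 = 275.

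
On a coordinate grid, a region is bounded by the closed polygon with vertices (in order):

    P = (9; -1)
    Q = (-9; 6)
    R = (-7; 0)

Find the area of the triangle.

47

Apply the shoelace (surveyor's) formula: 2A = Σ (x_i·y_{i+1} − x_{i+1}·y_i), indices taken mod 3.
P→Q: (9)(6) − (-9)(-1) = 45
Q→R: (-9)(0) − (-7)(6) = 42
R→P: (-7)(-1) − (9)(0) = 7
Σ = 94
Area = |Σ|/2 = 47.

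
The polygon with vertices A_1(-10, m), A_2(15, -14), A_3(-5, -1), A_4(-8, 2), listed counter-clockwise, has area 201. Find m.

The doubled signed area Σ (x_i y_{i+1} − x_{i+1} y_i) is linear in m.
With m=0 it equals 57; the coefficient of m is -23 (from the two edges through A_1).
So -23·m + 57 = 2·201 = 402 ⇒ m = -15.

-15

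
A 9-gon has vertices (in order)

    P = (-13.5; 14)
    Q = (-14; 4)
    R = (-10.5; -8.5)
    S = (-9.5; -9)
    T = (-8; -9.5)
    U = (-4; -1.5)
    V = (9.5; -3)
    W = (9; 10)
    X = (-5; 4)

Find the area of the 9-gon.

Apply the shoelace formula: 2A = Σ (x_i·y_{i+1} − x_{i+1}·y_i), indices taken mod 9.
P→Q: (-13.5)(4) − (-14)(14) = 142
Q→R: (-14)(-8.5) − (-10.5)(4) = 161
R→S: (-10.5)(-9) − (-9.5)(-8.5) = 13.75
S→T: (-9.5)(-9.5) − (-8)(-9) = 18.25
T→U: (-8)(-1.5) − (-4)(-9.5) = -26
U→V: (-4)(-3) − (9.5)(-1.5) = 26.25
V→W: (9.5)(10) − (9)(-3) = 122
W→X: (9)(4) − (-5)(10) = 86
X→P: (-5)(14) − (-13.5)(4) = -16
Σ = 527.25
Area = |Σ|/2 = 263.625.

263.625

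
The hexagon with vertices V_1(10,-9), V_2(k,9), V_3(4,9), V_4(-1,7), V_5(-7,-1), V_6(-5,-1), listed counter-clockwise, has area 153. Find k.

The doubled signed area Σ (x_i y_{i+1} − x_{i+1} y_i) is linear in k.
With k=0 it equals 198; the coefficient of k is 18 (from the two edges through V_2).
So 18·k + 198 = 2·153 = 306 ⇒ k = 6.

6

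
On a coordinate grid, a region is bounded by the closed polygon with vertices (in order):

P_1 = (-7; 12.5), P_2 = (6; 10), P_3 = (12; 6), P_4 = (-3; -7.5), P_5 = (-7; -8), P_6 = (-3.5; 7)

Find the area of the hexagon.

Σ = (-145) + (-84) + (-72) + (-28.5) + (-77) + (5.25) = -401.25
Area = |Σ|/2 = 200.625.

200.625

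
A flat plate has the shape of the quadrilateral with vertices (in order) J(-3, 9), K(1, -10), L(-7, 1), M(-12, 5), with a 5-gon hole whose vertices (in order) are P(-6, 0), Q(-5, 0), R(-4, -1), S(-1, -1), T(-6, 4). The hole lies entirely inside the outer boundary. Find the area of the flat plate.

Outer boundary:
Apply the shoelace (surveyor's) formula: 2A = Σ (x_i·y_{i+1} − x_{i+1}·y_i), indices taken mod 4.
Σ = (21) + (-69) + (-23) + (-93) = -164
Area = |Σ|/2 = 82.
Hole:
Σ = (0) + (5) + (3) + (-10) + (24) = 22
Area = |Σ|/2 = 11.
Net area = 82 − 11 = 71.

71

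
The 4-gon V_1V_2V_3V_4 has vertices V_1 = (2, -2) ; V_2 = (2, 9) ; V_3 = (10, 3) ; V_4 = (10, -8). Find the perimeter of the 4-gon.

42

|V_1V_2| = √((0)² + (11)²) = √121 = 11
|V_2V_3| = √((8)² + (-6)²) = √100 = 10
|V_3V_4| = √((0)² + (-11)²) = √121 = 11
|V_4V_1| = √((-8)² + (6)²) = √100 = 10
Perimeter = 11 + 10 + 11 + 10 = 42.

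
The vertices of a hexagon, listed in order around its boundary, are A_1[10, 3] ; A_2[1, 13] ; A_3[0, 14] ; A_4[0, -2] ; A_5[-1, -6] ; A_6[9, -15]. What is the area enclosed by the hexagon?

Apply Gauss's area formula: 2A = Σ (x_i·y_{i+1} − x_{i+1}·y_i), indices taken mod 6.
Σ = (127) + (14) + (0) + (-2) + (69) + (177) = 385
Area = |Σ|/2 = 192.5.

192.5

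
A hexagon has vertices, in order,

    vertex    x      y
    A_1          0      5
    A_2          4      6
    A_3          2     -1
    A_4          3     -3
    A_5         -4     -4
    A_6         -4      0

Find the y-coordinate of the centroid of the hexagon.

52/99

Apply the surveyor's formula. First the cross-terms c_i = x_i·y_{i+1} − x_{i+1}·y_i:
  -20, -16, -3, -24, -16, -20  ⇒  2A = -99, A = -49.5.
Then Σ (y_i + y_{i+1})·c_i = -156, so ȳ = -156 / (6·(-49.5)) = 52/99.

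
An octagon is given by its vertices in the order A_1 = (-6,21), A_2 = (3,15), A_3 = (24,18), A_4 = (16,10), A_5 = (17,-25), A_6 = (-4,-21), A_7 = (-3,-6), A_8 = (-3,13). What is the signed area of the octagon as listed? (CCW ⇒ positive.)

-807.5

Cross-terms: -153, -306, -48, -570, -457, -39, -57, 15  ⇒  Σ = -1615
Signed area = Σ/2 = -807.5 (negative ⇒ clockwise traversal).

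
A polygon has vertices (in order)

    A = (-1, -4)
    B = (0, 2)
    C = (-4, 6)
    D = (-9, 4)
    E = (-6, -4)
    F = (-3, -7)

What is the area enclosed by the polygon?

69.5

Cross-terms: -2, 8, 38, 60, 30, 5  ⇒  Σ = 139
Area = |Σ|/2 = 69.5.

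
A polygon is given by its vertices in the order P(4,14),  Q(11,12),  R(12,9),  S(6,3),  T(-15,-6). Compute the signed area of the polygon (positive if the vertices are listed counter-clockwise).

Σ = (-106) + (-45) + (-18) + (9) + (-186) = -346
Signed area = Σ/2 = -173 (negative ⇒ clockwise traversal).

-173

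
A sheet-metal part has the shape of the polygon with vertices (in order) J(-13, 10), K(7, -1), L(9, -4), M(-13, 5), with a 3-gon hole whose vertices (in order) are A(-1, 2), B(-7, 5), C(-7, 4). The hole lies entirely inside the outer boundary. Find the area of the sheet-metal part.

71

Outer boundary:
Σ = (-57) + (-19) + (-7) + (-65) = -148
Area = |Σ|/2 = 74.
Hole:
Apply the shoelace formula: 2A = Σ (x_i·y_{i+1} − x_{i+1}·y_i), indices taken mod 3.
A→B: (-1)(5) − (-7)(2) = 9
B→C: (-7)(4) − (-7)(5) = 7
C→A: (-7)(2) − (-1)(4) = -10
Σ = 6
Area = |Σ|/2 = 3.
Net area = 74 − 3 = 71.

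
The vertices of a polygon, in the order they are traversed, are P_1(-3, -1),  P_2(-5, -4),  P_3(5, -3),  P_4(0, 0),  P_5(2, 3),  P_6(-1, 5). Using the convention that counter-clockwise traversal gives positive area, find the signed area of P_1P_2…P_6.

P_1→P_2: (-3)(-4) − (-5)(-1) = 7
P_2→P_3: (-5)(-3) − (5)(-4) = 35
P_3→P_4: (5)(0) − (0)(-3) = 0
P_4→P_5: (0)(3) − (2)(0) = 0
P_5→P_6: (2)(5) − (-1)(3) = 13
P_6→P_1: (-1)(-1) − (-3)(5) = 16
Σ = 71
Signed area = Σ/2 = 35.5 (positive ⇒ counter-clockwise traversal).

35.5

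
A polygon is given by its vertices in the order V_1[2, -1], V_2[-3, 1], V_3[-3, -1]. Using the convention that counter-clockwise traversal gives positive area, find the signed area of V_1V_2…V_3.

Apply the shoelace formula: 2A = Σ (x_i·y_{i+1} − x_{i+1}·y_i), indices taken mod 3.
V_1→V_2: (2)(1) − (-3)(-1) = -1
V_2→V_3: (-3)(-1) − (-3)(1) = 6
V_3→V_1: (-3)(-1) − (2)(-1) = 5
Σ = 10
Signed area = Σ/2 = 5 (positive ⇒ counter-clockwise traversal).

5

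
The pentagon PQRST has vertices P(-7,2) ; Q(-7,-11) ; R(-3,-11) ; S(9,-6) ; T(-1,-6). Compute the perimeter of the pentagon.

|PQ| = √((0)² + (-13)²) = √169 = 13
|QR| = √((4)² + (0)²) = √16 = 4
|RS| = √((12)² + (5)²) = √169 = 13
|ST| = √((-10)² + (0)²) = √100 = 10
|TP| = √((-6)² + (8)²) = √100 = 10
Perimeter = 13 + 4 + 13 + 10 + 10 = 50.

50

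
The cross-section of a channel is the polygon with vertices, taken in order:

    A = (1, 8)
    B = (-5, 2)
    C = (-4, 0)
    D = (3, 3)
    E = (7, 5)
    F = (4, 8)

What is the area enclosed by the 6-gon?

46

Apply the shoelace (surveyor's) formula: 2A = Σ (x_i·y_{i+1} − x_{i+1}·y_i), indices taken mod 6.
A→B: (1)(2) − (-5)(8) = 42
B→C: (-5)(0) − (-4)(2) = 8
C→D: (-4)(3) − (3)(0) = -12
D→E: (3)(5) − (7)(3) = -6
E→F: (7)(8) − (4)(5) = 36
F→A: (4)(8) − (1)(8) = 24
Σ = 92
Area = |Σ|/2 = 46.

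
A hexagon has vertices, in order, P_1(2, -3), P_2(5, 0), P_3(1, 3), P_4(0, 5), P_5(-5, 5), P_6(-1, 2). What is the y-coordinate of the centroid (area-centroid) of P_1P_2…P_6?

Apply the shoelace formula. First the cross-terms c_i = x_i·y_{i+1} − x_{i+1}·y_i:
  15, 15, 5, 25, -5, -1  ⇒  2A = 54, A = 27.
Then Σ (y_i + y_{i+1})·c_i = 256, so ȳ = 256 / (6·27) = 128/81.

128/81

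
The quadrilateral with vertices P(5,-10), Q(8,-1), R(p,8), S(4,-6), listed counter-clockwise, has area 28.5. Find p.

8

The doubled signed area Σ (x_i y_{i+1} − x_{i+1} y_i) is linear in p.
With p=0 it equals 97; the coefficient of p is -5 (from the two edges through R).
So -5·p + 97 = 2·28.5 = 57 ⇒ p = 8.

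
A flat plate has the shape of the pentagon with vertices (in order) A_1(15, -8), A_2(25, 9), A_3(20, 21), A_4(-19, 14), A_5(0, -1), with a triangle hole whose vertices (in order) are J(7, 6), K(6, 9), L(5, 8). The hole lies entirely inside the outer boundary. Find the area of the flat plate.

Outer boundary:
Σ = (335) + (345) + (679) + (19) + (15) = 1393
Area = |Σ|/2 = 696.5.
Hole:
Apply the shoelace (surveyor's) formula: 2A = Σ (x_i·y_{i+1} − x_{i+1}·y_i), indices taken mod 3.
Σ = (27) + (3) + (-26) = 4
Area = |Σ|/2 = 2.
Net area = 696.5 − 2 = 694.5.

694.5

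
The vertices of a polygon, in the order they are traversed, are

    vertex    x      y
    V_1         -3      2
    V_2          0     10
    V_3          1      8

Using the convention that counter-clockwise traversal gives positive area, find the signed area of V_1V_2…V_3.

V_1→V_2: (-3)(10) − (0)(2) = -30
V_2→V_3: (0)(8) − (1)(10) = -10
V_3→V_1: (1)(2) − (-3)(8) = 26
Σ = -14
Signed area = Σ/2 = -7 (negative ⇒ clockwise traversal).

-7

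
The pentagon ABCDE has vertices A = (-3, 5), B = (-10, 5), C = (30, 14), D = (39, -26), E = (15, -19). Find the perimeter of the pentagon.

144

|AB| = √((-7)² + (0)²) = √49 = 7
|BC| = √((40)² + (9)²) = √1681 = 41
|CD| = √((9)² + (-40)²) = √1681 = 41
|DE| = √((-24)² + (7)²) = √625 = 25
|EA| = √((-18)² + (24)²) = √900 = 30
Perimeter = 7 + 41 + 41 + 25 + 30 = 144.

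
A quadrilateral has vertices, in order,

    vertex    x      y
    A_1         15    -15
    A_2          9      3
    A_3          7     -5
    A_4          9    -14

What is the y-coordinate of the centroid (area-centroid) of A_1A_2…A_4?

Apply Gauss's area formula. First the cross-terms c_i = x_i·y_{i+1} − x_{i+1}·y_i:
  180, -66, -53, 75  ⇒  2A = 136, A = 68.
Then Σ (y_i + y_{i+1})·c_i = -3196, so ȳ = -3196 / (6·68) = -47/6.

-47/6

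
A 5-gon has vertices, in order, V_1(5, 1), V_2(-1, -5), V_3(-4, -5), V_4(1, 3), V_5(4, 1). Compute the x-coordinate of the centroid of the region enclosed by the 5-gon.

Apply Gauss's area formula. First the cross-terms c_i = x_i·y_{i+1} − x_{i+1}·y_i:
  -24, -15, -7, -11, -1  ⇒  2A = -58, A = -29.
Then Σ (x_i + x_{i+1})·c_i = -64, so x̄ = -64 / (6·(-29)) = 32/87.

32/87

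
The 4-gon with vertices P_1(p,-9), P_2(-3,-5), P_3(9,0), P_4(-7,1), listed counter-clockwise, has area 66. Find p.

-7

Write out the shoelace sum; only the two edges meeting at P_1 involve p:
2·Area = [((-7)·(-9) − p·1) + (p·(-5) − (-3)·(-9))] + 54
       = -6·p + 90 = 132
⇒ p = -7.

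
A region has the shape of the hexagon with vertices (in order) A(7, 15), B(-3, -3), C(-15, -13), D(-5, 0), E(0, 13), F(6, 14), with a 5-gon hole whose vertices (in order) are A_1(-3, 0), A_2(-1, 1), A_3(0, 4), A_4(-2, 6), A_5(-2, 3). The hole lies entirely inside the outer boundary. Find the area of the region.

Outer boundary:
Σ = (24) + (-6) + (-65) + (-65) + (-78) + (-8) = -198
Area = |Σ|/2 = 99.
Hole:
Apply the shoelace (surveyor's) formula: 2A = Σ (x_i·y_{i+1} − x_{i+1}·y_i), indices taken mod 5.
Cross-terms: -3, -4, 8, 6, 9  ⇒  Σ = 16
Area = |Σ|/2 = 8.
Net area = 99 − 8 = 91.

91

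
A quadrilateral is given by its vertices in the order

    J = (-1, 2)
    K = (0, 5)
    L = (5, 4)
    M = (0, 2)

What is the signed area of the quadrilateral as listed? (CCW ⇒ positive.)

-9

Cross-terms: -5, -25, 10, 2  ⇒  Σ = -18
Signed area = Σ/2 = -9 (negative ⇒ clockwise traversal).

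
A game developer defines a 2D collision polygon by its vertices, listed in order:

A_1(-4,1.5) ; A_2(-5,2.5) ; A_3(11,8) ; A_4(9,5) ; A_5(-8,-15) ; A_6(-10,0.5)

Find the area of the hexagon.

Apply Gauss's area formula: 2A = Σ (x_i·y_{i+1} − x_{i+1}·y_i), indices taken mod 6.
Cross-terms: -2.5, -67.5, -17, -95, -154, -13  ⇒  Σ = -349
Area = |Σ|/2 = 174.5.

174.5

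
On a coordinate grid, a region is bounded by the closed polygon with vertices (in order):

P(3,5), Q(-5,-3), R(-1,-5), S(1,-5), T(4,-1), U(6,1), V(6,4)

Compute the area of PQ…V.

56.5

Apply the surveyor's formula: 2A = Σ (x_i·y_{i+1} − x_{i+1}·y_i), indices taken mod 7.
Σ = (16) + (22) + (10) + (19) + (10) + (18) + (18) = 113
Area = |Σ|/2 = 56.5.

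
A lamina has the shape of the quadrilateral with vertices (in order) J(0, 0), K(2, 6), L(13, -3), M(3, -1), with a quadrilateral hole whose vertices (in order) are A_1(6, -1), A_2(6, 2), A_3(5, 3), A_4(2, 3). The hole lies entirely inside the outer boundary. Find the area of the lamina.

36.5

Outer boundary:
Cross-terms: 0, -84, -4, 0  ⇒  Σ = -88
Area = |Σ|/2 = 44.
Hole:
Σ = (18) + (8) + (9) + (-20) = 15
Area = |Σ|/2 = 7.5.
Net area = 44 − 7.5 = 36.5.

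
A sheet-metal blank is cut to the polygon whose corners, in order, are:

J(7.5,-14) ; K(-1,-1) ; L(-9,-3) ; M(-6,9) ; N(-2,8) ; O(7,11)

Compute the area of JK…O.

Apply Gauss's area formula: 2A = Σ (x_i·y_{i+1} − x_{i+1}·y_i), indices taken mod 6.
Σ = (-21.5) + (-6) + (-99) + (-30) + (-78) + (-180.5) = -415
Area = |Σ|/2 = 207.5.

207.5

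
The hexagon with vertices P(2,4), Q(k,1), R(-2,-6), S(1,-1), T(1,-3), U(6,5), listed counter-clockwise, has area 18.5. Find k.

The doubled signed area Σ (x_i y_{i+1} − x_{i+1} y_i) is linear in k.
With k=0 it equals 47; the coefficient of k is -10 (from the two edges through Q).
So -10·k + 47 = 2·18.5 = 37 ⇒ k = 1.

1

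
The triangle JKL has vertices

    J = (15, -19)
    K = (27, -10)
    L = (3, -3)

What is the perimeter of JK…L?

60

|JK| = √((12)² + (9)²) = √225 = 15
|KL| = √((-24)² + (7)²) = √625 = 25
|LJ| = √((12)² + (-16)²) = √400 = 20
Perimeter = 15 + 25 + 20 = 60.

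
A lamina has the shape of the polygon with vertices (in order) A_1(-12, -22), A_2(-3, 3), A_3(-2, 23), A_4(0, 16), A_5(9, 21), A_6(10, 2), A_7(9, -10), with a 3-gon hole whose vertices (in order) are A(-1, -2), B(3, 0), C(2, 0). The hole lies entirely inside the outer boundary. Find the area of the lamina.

Outer boundary:
Apply the shoelace (surveyor's) formula: 2A = Σ (x_i·y_{i+1} − x_{i+1}·y_i), indices taken mod 7.
A_1→A_2: (-12)(3) − (-3)(-22) = -102
A_2→A_3: (-3)(23) − (-2)(3) = -63
A_3→A_4: (-2)(16) − (0)(23) = -32
A_4→A_5: (0)(21) − (9)(16) = -144
A_5→A_6: (9)(2) − (10)(21) = -192
A_6→A_7: (10)(-10) − (9)(2) = -118
A_7→A_1: (9)(-22) − (-12)(-10) = -318
Σ = -969
Area = |Σ|/2 = 484.5.
Hole:
Apply the surveyor's formula: 2A = Σ (x_i·y_{i+1} − x_{i+1}·y_i), indices taken mod 3.
Σ = (6) + (0) + (-4) = 2
Area = |Σ|/2 = 1.
Net area = 484.5 − 1 = 483.5.

483.5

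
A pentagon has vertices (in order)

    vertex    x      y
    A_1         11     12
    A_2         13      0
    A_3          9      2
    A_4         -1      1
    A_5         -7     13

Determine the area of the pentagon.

Σ = (-156) + (26) + (11) + (-6) + (-227) = -352
Area = |Σ|/2 = 176.

176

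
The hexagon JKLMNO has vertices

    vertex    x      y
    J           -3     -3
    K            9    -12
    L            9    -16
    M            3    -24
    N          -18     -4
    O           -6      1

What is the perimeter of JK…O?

76

|JK| = √((12)² + (-9)²) = √225 = 15
|KL| = √((0)² + (-4)²) = √16 = 4
|LM| = √((-6)² + (-8)²) = √100 = 10
|MN| = √((-21)² + (20)²) = √841 = 29
|NO| = √((12)² + (5)²) = √169 = 13
|OJ| = √((3)² + (-4)²) = √25 = 5
Perimeter = 15 + 4 + 10 + 29 + 13 + 5 = 76.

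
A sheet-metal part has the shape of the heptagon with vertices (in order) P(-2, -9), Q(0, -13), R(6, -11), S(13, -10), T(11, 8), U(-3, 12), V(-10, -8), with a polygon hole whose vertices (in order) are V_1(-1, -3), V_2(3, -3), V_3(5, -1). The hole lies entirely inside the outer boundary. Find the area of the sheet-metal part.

Outer boundary:
P→Q: (-2)(-13) − (0)(-9) = 26
Q→R: (0)(-11) − (6)(-13) = 78
R→S: (6)(-10) − (13)(-11) = 83
S→T: (13)(8) − (11)(-10) = 214
T→U: (11)(12) − (-3)(8) = 156
U→V: (-3)(-8) − (-10)(12) = 144
V→P: (-10)(-9) − (-2)(-8) = 74
Σ = 775
Area = |Σ|/2 = 387.5.
Hole:
Σ = (12) + (12) + (-16) = 8
Area = |Σ|/2 = 4.
Net area = 387.5 − 4 = 383.5.

383.5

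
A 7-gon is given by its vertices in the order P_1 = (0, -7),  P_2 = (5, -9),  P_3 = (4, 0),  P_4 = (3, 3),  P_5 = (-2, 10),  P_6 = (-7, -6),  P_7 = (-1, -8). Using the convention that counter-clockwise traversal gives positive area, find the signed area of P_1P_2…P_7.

Cross-terms: 35, 36, 12, 36, 82, 50, 7  ⇒  Σ = 258
Signed area = Σ/2 = 129 (positive ⇒ counter-clockwise traversal).

129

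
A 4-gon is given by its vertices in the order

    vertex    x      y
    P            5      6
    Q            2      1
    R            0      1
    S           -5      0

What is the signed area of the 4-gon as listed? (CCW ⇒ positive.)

-15

Apply the shoelace (surveyor's) formula: 2A = Σ (x_i·y_{i+1} − x_{i+1}·y_i), indices taken mod 4.
P→Q: (5)(1) − (2)(6) = -7
Q→R: (2)(1) − (0)(1) = 2
R→S: (0)(0) − (-5)(1) = 5
S→P: (-5)(6) − (5)(0) = -30
Σ = -30
Signed area = Σ/2 = -15 (negative ⇒ clockwise traversal).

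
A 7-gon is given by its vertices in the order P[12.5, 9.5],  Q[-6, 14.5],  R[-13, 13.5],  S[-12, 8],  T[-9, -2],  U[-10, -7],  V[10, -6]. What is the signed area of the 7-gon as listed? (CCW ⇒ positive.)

421.375

Apply the surveyor's formula: 2A = Σ (x_i·y_{i+1} − x_{i+1}·y_i), indices taken mod 7.
Σ = (238.25) + (107.5) + (58) + (96) + (43) + (130) + (170) = 842.75
Signed area = Σ/2 = 421.375 (positive ⇒ counter-clockwise traversal).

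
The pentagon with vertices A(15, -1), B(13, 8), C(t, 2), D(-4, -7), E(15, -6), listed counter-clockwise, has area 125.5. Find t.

The doubled signed area Σ (x_i y_{i+1} − x_{i+1} y_i) is linear in t.
With t=0 it equals 371; the coefficient of t is -15 (from the two edges through C).
So -15·t + 371 = 2·125.5 = 251 ⇒ t = 8.

8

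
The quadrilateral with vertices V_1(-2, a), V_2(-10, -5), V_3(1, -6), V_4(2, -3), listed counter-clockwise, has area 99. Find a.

10

Write out the shoelace sum; only the two edges meeting at V_1 involve a:
2·Area = [(2·a − (-2)·(-3)) + ((-2)·(-5) − (-10)·a)] + 74
       = 12·a + 78 = 198
⇒ a = 10.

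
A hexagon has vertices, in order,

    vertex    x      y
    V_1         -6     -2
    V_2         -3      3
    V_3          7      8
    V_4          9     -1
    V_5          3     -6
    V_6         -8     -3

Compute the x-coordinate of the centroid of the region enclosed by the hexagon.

509/258

Apply Gauss's area formula. First the cross-terms c_i = x_i·y_{i+1} − x_{i+1}·y_i:
  -24, -45, -79, -51, -57, -2  ⇒  2A = -258, A = -129.
Then Σ (x_i + x_{i+1})·c_i = -1527, so x̄ = -1527 / (6·(-129)) = 509/258.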